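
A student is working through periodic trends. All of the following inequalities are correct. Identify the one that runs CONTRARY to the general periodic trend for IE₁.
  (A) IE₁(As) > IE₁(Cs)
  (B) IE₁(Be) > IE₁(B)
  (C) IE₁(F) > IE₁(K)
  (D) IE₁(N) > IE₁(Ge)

(B)

The general trend: IE₁ increases across a period and decreases down a group.
(A) As (period 4, group 15) vs Cs (period 6, group 1): the stated order agrees with the simple trend.
(B) Be (period 2, group 2) vs B (period 2, group 13): the stated order contradicts the simple trend.
(C) F (period 2, group 17) vs K (period 4, group 1): the stated order agrees with the simple trend.
(D) N (period 2, group 15) vs Ge (period 4, group 14): the stated order agrees with the simple trend.
The exception is (B): removing B's lone 2p electron is easier than breaking Be's filled 2s².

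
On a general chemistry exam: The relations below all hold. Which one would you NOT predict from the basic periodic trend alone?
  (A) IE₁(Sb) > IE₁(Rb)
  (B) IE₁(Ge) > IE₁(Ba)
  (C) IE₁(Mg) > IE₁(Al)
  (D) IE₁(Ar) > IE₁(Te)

(C)

The general trend: IE₁ increases across a period and decreases down a group.
(A) Sb (period 5, group 15) vs Rb (period 5, group 1): the stated order agrees with the simple trend.
(B) Ge (period 4, group 14) vs Ba (period 6, group 2): the stated order agrees with the simple trend.
(C) Mg (period 3, group 2) vs Al (period 3, group 13): the stated order contradicts the simple trend.
(D) Ar (period 3, group 18) vs Te (period 5, group 16): the stated order agrees with the simple trend.
The exception is (C): Al's single 3p electron is easier to remove than one from Mg's filled 3s².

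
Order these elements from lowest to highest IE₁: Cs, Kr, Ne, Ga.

Cs < Ga < Kr < Ne

Ne is in period 2, group 18; Ga is in period 4, group 13; Kr is in period 4, group 18; Cs is in period 6, group 1.
Removing the outermost electron gets harder across a period and easier down a group.
These span different periods and groups, so the two trends combine.
Ga > Cs: relative to Cs, both the across-period and down-group shifts push Ga's first ionization energy up.
Kr > Ga: both are in period 4; the period trend gives Kr the larger value.
Ne > Kr: they share group 18; the group trend gives Ne the larger value.
Tabulated first ionization energy (kJ/mol): Ne 2081, Ga 579, Kr 1351, Cs 376.
So from lowest to highest: Cs < Ga < Kr < Ne.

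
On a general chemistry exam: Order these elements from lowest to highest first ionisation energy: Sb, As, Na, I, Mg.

Na is in period 3, group 1; Mg is in period 3, group 2; As is in period 4, group 15; Sb is in period 5, group 15; I is in period 5, group 17.
First ionization energy rises across a period (greater Z_eff holds electrons more tightly) and falls down a group (valence electrons are farther from the nucleus).
These span different periods and groups, so the two trends combine.
Mg > Na: both are in period 3; the period trend gives Mg the larger value.
Sb > Mg: period and group pull opposite ways; the across-period shift dominates (831 vs 738 kJ/mol).
As > Sb: As sits above Sb in group 15, so the down-group effect alone puts As higher.
I > As: the two effects oppose for this pair; the across-period effect wins (1008 vs 947 kJ/mol).
For reference (kJ/mol): Na 496, Mg 738, As 947, Sb 831, I 1008.
So from lowest to highest: Na < Mg < Sb < As < I.

Na < Mg < Sb < As < I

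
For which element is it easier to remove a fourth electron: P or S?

S

IE_4 is the cost of taking one more electron from the +3 cation: P³⁺ still has 2 valence electrons; S³⁺ still has 3 valence electrons.
All are still removing valence electrons, so compare the +3 ions as you would atoms: IE_4 generally rises across a period (higher Z_eff) and falls down a group (larger shell), subject to the usual subshell exceptions.
Valence configurations: P³⁺ [Ne]3s², S³⁺ [Ne]3s²3p¹.
S³⁺ loses a lone 3p electron whereas P³⁺ must break into a filled 3s² pair, so IE_4(P) > IE_4(S) even though S has the higher nuclear charge.
Tabulated IE_4 (kJ/mol): P 4964, S 4556.
Putting it together, IE_4: S < P.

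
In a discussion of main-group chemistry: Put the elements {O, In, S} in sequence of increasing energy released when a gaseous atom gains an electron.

EA tends to increase across a period and decrease down a group, though the pattern is less regular than for IE or radius.
These span different periods and groups, so the two trends combine.
O > In: relative to In, both the across-period and down-group shifts push O's electron affinity up.
S > O: this pair runs against the simple trend — see the exception note.
Note the exception: S has a higher electron affinity than O, contrary to the simple trend — the compact 2p subshell of O repels the added electron more than S's larger 3p does.
Tabulated electron affinity (kJ/mol): O 141, S 200, In 29.
So from lowest to highest: In < O < S.

In < O < S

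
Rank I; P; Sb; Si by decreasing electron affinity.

Electron affinity generally becomes more exothermic across a period toward the halogens and less exothermic down a group.
Here both period and group differ, so the two effects have to be weighed against each other.
Sb > P: this pair runs against the simple trend — see the exception note.
Si > Sb: the two effects oppose for this pair; the down-group effect wins (134 vs 103 kJ/mol).
I > Si: period and group pull opposite ways; the across-period shift dominates (295 vs 134 kJ/mol).
Note the exception: Sb has a higher electron affinity than P, contrary to the simple trend — both are half-filled np³, but the pairing/repulsion penalty for the added electron shrinks as the p orbitals become larger and more diffuse down the group, and for Sb that outweighs the weaker nuclear attraction.
Note the exception: Si has a higher electron affinity than P, contrary to the simple trend — adding an electron to P's half-filled 3p³ is unfavourable, so Si (3p²) has the more exothermic EA.
For reference (kJ/mol): Si 134, P 72, Sb 103, I 295.
So from highest to lowest: I > Si > Sb > P.

I > Si > Sb > P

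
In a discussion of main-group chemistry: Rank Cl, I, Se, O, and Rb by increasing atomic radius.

O is in period 2, group 16; Cl is in period 3, group 17; Se is in period 4, group 16; Rb is in period 5, group 1; I is in period 5, group 17.
Across a period the added protons contract the valence shell; down a group each new principal shell makes the atom larger.
Neither a single period nor a single group — weigh both effects.
Cl > O: the two effects oppose for this pair; the down-group effect wins (99 vs 63 pm).
Se > Cl: both effects reinforce here, so Se is clearly the larger of the two.
I > Se: the two effects oppose for this pair; the down-group effect wins (133 vs 116 pm).
Rb > I: Rb lies to the left of I in period 5, so the across-period effect alone puts Rb larger.
Approximate values (pm): O 63, Cl 99, Se 116, Rb 210, I 133.
So from smallest to largest: O < Cl < Se < I < Rb.

O < Cl < Se < I < Rb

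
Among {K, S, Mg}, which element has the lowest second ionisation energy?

Mg

The second ionization energy removes an electron from the +1 ion. For each element: K⁺ is the bare [Ar] core; S⁺ still has 5 valence electrons; Mg⁺ still has 1 valence electron.
Pulling an electron out of a noble-gas core costs far more than removing a remaining valence electron, so K sits at the high end of IE_2.
Valence configurations: S⁺ [Ne]3s²3p³, Mg⁺ [Ne]3s¹.
The numbers (kJ/mol): K 3052, S 2252, Mg 1451.
Overall IE_2 order: Mg < S < K.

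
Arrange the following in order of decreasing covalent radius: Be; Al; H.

Al, Be, H

H is in period 1, group 1; Be is in period 2, group 2; Al is in period 3, group 13.
Across a period the added protons contract the valence shell; down a group each new principal shell makes the atom larger.
These sit on a diagonal, where the across-period and down-group effects partly cancel.
Be > H: the two effects oppose for this pair; the down-group effect wins (102 vs 32 pm).
Al > Be: the two effects oppose for this pair; the down-group effect wins (126 vs 102 pm).
Tabulated atomic radius (pm): H 32, Be 102, Al 126.
So from largest to smallest: Al > Be > H.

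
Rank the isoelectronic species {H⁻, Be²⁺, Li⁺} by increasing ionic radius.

Be²⁺, Li⁺, H⁻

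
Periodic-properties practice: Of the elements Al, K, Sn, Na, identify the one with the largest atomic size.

K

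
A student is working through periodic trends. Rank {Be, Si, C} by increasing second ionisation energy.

The second ionization energy removes an electron from the +1 ion. For each element: Be⁺ still has 1 valence electron; Si⁺ still has 3 valence electrons; C⁺ still has 3 valence electrons.
All are still removing valence electrons, so compare the +1 ions as you would atoms: IE_2 generally rises across a period (higher Z_eff) and falls down a group (larger shell), subject to the usual subshell exceptions.
Valence configurations: Be⁺ [He]2s¹, Si⁺ [Ne]3s²3p¹, C⁺ [He]2s²2p¹.
Approximate IE_2 values (kJ/mol): Be 1757, Si 1577, C 2353.
So the second ionization energies run Si < Be < C.

Si < Be < C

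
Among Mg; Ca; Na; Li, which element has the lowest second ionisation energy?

After 1 electron has been removed, what remains? Mg⁺ still has 1 valence electron; Ca⁺ still has 1 valence electron; Na⁺ is the bare [Ne] core; Li⁺ is the bare [He] core.
Core electrons are held far more tightly than valence electrons, so Na and Li top the IE_2 order.
Valence configurations: Mg⁺ [Ne]3s¹, Ca⁺ [Ar]4s¹.
The numbers (kJ/mol): Mg 1451, Ca 1145, Na 4562, Li 7298.
Hence IE_2: Ca < Mg < Na < Li.

Ca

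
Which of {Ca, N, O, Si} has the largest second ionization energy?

IE_2 is the cost of taking one more electron from the +1 cation: Ca⁺ still has 1 valence electron; N⁺ still has 4 valence electrons; O⁺ still has 5 valence electrons; Si⁺ still has 3 valence electrons.
All are still removing valence electrons, so compare the +1 ions as you would atoms: IE_2 generally rises across a period (higher Z_eff) and falls down a group (larger shell), subject to the usual subshell exceptions.
Valence configurations: Ca⁺ [Ar]4s¹, N⁺ [He]2s²2p², O⁺ [He]2s²2p³, Si⁺ [Ne]3s²3p¹.
The numbers (kJ/mol): Ca 1145, N 2856, O 3388, Si 1577.
Overall IE_2 order: Ca < Si < N < O.

O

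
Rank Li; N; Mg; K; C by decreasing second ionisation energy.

Li > K > N > C > Mg

After 1 electron has been removed, what remains? Li⁺ is the bare [He] core; N⁺ still has 4 valence electrons; Mg⁺ still has 1 valence electron; K⁺ is the bare [Ar] core; C⁺ still has 3 valence electrons.
Breaking into a closed-shell core is much more expensive than removing a leftover valence electron — K and Li have the largest IE_2 here.
Valence configurations: N⁺ [He]2s²2p², Mg⁺ [Ne]3s¹, C⁺ [He]2s²2p¹.
Approximate IE_2 values (kJ/mol): Li 7298, N 2856, Mg 1451, K 3052, C 2353.
Overall IE_2 order: Mg < C < N < K < Li.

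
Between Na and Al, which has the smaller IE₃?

The third ionization energy removes an electron from the +2 ion. For each element: Na²⁺ is already 1 electron into the core; Al²⁺ still has 1 valence electron.
Core electrons are held far more tightly than valence electrons, so Na tops the IE_3 order.
The numbers (kJ/mol): Na 6910, Al 2745.
Overall IE_3 order: Al < Na.

Al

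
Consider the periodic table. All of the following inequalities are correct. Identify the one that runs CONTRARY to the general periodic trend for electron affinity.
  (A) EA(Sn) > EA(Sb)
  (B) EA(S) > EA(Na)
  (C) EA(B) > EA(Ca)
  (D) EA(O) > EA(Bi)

The general trend: electron affinity increases across a period and decreases down a group.
(A) Sn (period 5, group 14) vs Sb (period 5, group 15): the stated order contradicts the simple trend.
(B) S (period 3, group 16) vs Na (period 3, group 1): the stated order agrees with the simple trend.
(C) B (period 2, group 13) vs Ca (period 4, group 2): the stated order agrees with the simple trend.
(D) O (period 2, group 16) vs Bi (period 6, group 15): the stated order agrees with the simple trend.
The exception is (A): adding an electron to Sb's half-filled 5p³ is unfavourable, so Sn has the more exothermic EA.

(A)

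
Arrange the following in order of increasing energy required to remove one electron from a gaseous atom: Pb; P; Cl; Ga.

Removing the outermost electron gets harder across a period and easier down a group.
Neither a single period nor a single group — weigh both effects.
Pb > Ga: period and group pull opposite ways; the across-period shift dominates (716 vs 579 kJ/mol).
P > Pb: both effects reinforce here, so P is clearly the higher of the two.
Cl > P: both are in period 3; the period trend gives Cl the larger value.
Approximate values (kJ/mol): P 1012, Cl 1251, Ga 579, Pb 716.
So from lowest to highest: Ga < Pb < P < Cl.

Ga, Pb, P, Cl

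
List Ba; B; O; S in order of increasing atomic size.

O < B < S < Ba

Atomic radius shrinks across a period as nuclear charge pulls the same shell inward, and grows down a group as new shells are added.
Here both period and group differ, so the two effects have to be weighed against each other.
B > O: B lies to the left of O in period 2, so the across-period effect alone puts B larger.
S > B: period and group pull opposite ways; the down-group shift dominates (103 vs 85 pm).
Ba > S: relative to S, both the across-period and down-group shifts push Ba's atomic radius up.
Tabulated atomic radius (pm): B 85, O 63, S 103, Ba 196.
So from smallest to largest: O < B < S < Ba.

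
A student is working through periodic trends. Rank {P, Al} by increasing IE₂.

Al, P

The second ionization energy removes an electron from the +1 ion. For each element: P⁺ still has 4 valence electrons; Al⁺ still has 2 valence electrons.
All are still removing valence electrons, so compare the +1 ions as you would atoms: IE_2 generally rises across a period (higher Z_eff) and falls down a group (larger shell), subject to the usual subshell exceptions.
Valence configurations: P⁺ [Ne]3s²3p², Al⁺ [Ne]3s².
Approximate IE_2 values (kJ/mol): P 1907, Al 1817.
Overall IE_2 order: Al < P.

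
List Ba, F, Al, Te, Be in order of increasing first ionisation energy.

Ba < Al < Te < Be < F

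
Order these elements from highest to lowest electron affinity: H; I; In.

H is in period 1, group 1; In is in period 5, group 13; I is in period 5, group 17.
Electron affinity generally becomes more exothermic across a period toward the halogens and less exothermic down a group.
Here both period and group differ, so the two effects have to be weighed against each other.
H > In: period and group pull opposite ways; the down-group shift dominates (73 vs 29 kJ/mol).
I > H: period and group pull opposite ways; the across-period shift dominates (295 vs 73 kJ/mol).
For reference (kJ/mol): H 73, In 29, I 295.
So from highest to lowest: I > H > In.

I, H, In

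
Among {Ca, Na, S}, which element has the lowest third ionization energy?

The third ionization energy removes an electron from the +2 ion. For each element: Ca²⁺ is the bare [Ar] core; Na²⁺ is already 1 electron into the core; S²⁺ still has 4 valence electrons.
Breaking into a closed-shell core is much more expensive than removing a leftover valence electron — Ca and Na have the largest IE_3 here.
Tabulated IE_3 (kJ/mol): Ca 4912, Na 6910, S 3357.
Overall IE_3 order: S < Ca < Na.

S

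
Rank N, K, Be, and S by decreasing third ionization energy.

Be > N > K > S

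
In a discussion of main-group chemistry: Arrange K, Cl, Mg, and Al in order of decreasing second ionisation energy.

The second ionization energy removes an electron from the +1 ion. For each element: K⁺ is the bare [Ar] core; Cl⁺ still has 6 valence electrons; Mg⁺ still has 1 valence electron; Al⁺ still has 2 valence electrons.
Pulling an electron out of a noble-gas core costs far more than removing a remaining valence electron, so K sits at the high end of IE_2.
Valence configurations: Cl⁺ [Ne]3s²3p⁴, Mg⁺ [Ne]3s¹, Al⁺ [Ne]3s².
Tabulated IE_2 (kJ/mol): K 3052, Cl 2298, Mg 1451, Al 1817.
So the second ionization energies run Mg < Al < Cl < K.

K > Cl > Al > Mg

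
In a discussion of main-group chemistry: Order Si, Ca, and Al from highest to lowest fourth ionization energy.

Consider each +3 ion: Si³⁺ still has 1 valence electron; Ca³⁺ is already 1 electron into the core; Al³⁺ is the bare [Ne] core.
Core electrons are held far more tightly than valence electrons, so Ca and Al top the IE_4 order.
The numbers (kJ/mol): Si 4356, Ca 6491, Al 11577.
Overall IE_4 order: Si < Ca < Al.

Al > Ca > Si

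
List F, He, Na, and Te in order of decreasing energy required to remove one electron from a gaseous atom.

He, F, Te, Na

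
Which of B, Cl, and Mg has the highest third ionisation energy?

The third ionization energy removes an electron from the +2 ion. For each element: B²⁺ still has 1 valence electron; Cl²⁺ still has 5 valence electrons; Mg²⁺ is the bare [Ne] core.
Breaking into a closed-shell core is much more expensive than removing a leftover valence electron — Mg has the largest IE_3 here.
Valence configurations: B²⁺ [He]2s¹, Cl²⁺ [Ne]3s²3p³.
Approximate IE_3 values (kJ/mol): B 3660, Cl 3822, Mg 7733.
So the third ionization energies run B < Cl < Mg.

Mg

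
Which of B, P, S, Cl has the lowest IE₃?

Consider each +2 ion: B²⁺ still has 1 valence electron; P²⁺ still has 3 valence electrons; S²⁺ still has 4 valence electrons; Cl²⁺ still has 5 valence electrons.
All are still removing valence electrons, so compare the +2 ions as you would atoms: IE_3 generally rises across a period (higher Z_eff) and falls down a group (larger shell), subject to the usual subshell exceptions.
Valence configurations: B²⁺ [He]2s¹, P²⁺ [Ne]3s²3p¹, S²⁺ [Ne]3s²3p², Cl²⁺ [Ne]3s²3p³.
Tabulated IE_3 (kJ/mol): B 3660, P 2914, S 3357, Cl 3822.
Hence IE_3: P < S < B < Cl.

P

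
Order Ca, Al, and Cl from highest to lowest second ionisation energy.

Cl > Al > Ca

After 1 electron has been removed, what remains? Ca⁺ still has 1 valence electron; Al⁺ still has 2 valence electrons; Cl⁺ still has 6 valence electrons.
All are still removing valence electrons, so compare the +1 ions as you would atoms: IE_2 generally rises across a period (higher Z_eff) and falls down a group (larger shell), subject to the usual subshell exceptions.
Valence configurations: Ca⁺ [Ar]4s¹, Al⁺ [Ne]3s², Cl⁺ [Ne]3s²3p⁴.
Tabulated IE_2 (kJ/mol): Ca 1145, Al 1817, Cl 2298.
So the second ionization energies run Ca < Al < Cl.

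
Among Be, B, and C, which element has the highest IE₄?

Consider each +3 ion: Be³⁺ is already 1 electron into the core; B³⁺ is the bare [He] core; C³⁺ still has 1 valence electron.
Pulling an electron out of a noble-gas core costs far more than removing a remaining valence electron, so Be and B sit at the high end of IE_4.
The numbers (kJ/mol): Be 21007, B 25026, C 6223.
Overall IE_4 order: C < Be < B.

B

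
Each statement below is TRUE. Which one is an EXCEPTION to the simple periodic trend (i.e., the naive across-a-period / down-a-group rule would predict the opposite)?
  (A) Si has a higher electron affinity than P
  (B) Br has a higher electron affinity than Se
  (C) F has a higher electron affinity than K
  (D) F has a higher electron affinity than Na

(A)

The general trend: electron affinity increases across a period and decreases down a group.
(A) Si (period 3, group 14) vs P (period 3, group 15): the stated order contradicts the simple trend.
(B) Br (period 4, group 17) vs Se (period 4, group 16): the stated order agrees with the simple trend.
(C) F (period 2, group 17) vs K (period 4, group 1): the stated order agrees with the simple trend.
(D) F (period 2, group 17) vs Na (period 3, group 1): the stated order agrees with the simple trend.
The exception is (A): adding an electron to P's half-filled 3p³ is unfavourable, so Si (3p²) has the more exothermic EA.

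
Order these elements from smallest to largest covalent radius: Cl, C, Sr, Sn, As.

C < Cl < As < Sn < Sr

C is in period 2, group 14; Cl is in period 3, group 17; As is in period 4, group 15; Sr is in period 5, group 2; Sn is in period 5, group 14.
Radius decreases left→right (rising Z_eff, same n) and increases top→bottom (higher n).
Neither a single period nor a single group — weigh both effects.
Cl > C: the two effects oppose for this pair; the down-group effect wins (99 vs 75 pm).
As > Cl: both effects reinforce here, so As is clearly the larger of the two.
Sn > As: both effects reinforce here, so Sn is clearly the larger of the two.
Sr > Sn: Sr lies to the left of Sn in period 5, so the across-period effect alone puts Sr larger.
For reference (pm): C 75, Cl 99, As 121, Sr 185, Sn 140.
So from smallest to largest: C < Cl < As < Sn < Sr.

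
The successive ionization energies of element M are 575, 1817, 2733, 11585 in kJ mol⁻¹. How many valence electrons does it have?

3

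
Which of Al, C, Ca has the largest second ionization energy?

C

The second ionization energy removes an electron from the +1 ion. For each element: Al⁺ still has 2 valence electrons; C⁺ still has 3 valence electrons; Ca⁺ still has 1 valence electron.
All are still removing valence electrons, so compare the +1 ions as you would atoms: IE_2 generally rises across a period (higher Z_eff) and falls down a group (larger shell), subject to the usual subshell exceptions.
Valence configurations: Al⁺ [Ne]3s², C⁺ [He]2s²2p¹, Ca⁺ [Ar]4s¹.
Approximate IE_2 values (kJ/mol): Al 1817, C 2353, Ca 1145.
Overall IE_2 order: Ca < Al < C.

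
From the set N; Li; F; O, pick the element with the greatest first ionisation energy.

F

First ionization energy rises across a period (greater Z_eff holds electrons more tightly) and falls down a group (valence electrons are farther from the nucleus).
All lie in period 2; the across-period trend (first ionization energy increases left to right) applies, with the exception below.
Note the exception: N has a higher first ionization energy than O, contrary to the simple trend — pairing an electron in O's 2p⁴ costs repulsion energy, so O ionizes more easily than half-filled N (2p³).
Approximate values (kJ/mol): Li 520, N 1402, O 1314, F 1681.
The greatest first ionisation energy among these belongs to F.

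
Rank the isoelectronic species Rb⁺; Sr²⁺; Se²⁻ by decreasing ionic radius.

Se²⁻ > Rb⁺ > Sr²⁺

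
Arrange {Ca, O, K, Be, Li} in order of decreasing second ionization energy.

Li > O > K > Be > Ca

Consider each +1 ion: Ca⁺ still has 1 valence electron; O⁺ still has 5 valence electrons; K⁺ is the bare [Ar] core; Be⁺ still has 1 valence electron; Li⁺ is the bare [He] core.
Usually core removal costs more than valence removal, but here the competition is close: a tightly held n=2 valence electron can cost more to remove than an n=3 core electron, so the actual values have to decide it.
Valence configurations: Ca⁺ [Ar]4s¹, O⁺ [He]2s²2p³, Be⁺ [He]2s¹.
Approximate IE_2 values (kJ/mol): Ca 1145, O 3388, K 3052, Be 1757, Li 7298.
Hence IE_2: Ca < Be < K < O < Li.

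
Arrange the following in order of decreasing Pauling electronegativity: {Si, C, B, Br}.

Br > C > B > Si

EN rises left→right (higher Z_eff, smaller atoms) and falls top→bottom (larger, more shielded atoms).
Here both period and group differ, so the two effects have to be weighed against each other.
B > Si: period and group pull opposite ways; the down-group shift dominates (2.04 vs 1.90).
C > B: both are in period 2; the period trend gives C the larger value.
Br > C: period and group pull opposite ways; the across-period shift dominates (2.96 vs 2.55).
Approximate values (Pauling): B 2.04, C 2.55, Si 1.90, Br 2.96.
So from highest to lowest: Br > C > B > Si.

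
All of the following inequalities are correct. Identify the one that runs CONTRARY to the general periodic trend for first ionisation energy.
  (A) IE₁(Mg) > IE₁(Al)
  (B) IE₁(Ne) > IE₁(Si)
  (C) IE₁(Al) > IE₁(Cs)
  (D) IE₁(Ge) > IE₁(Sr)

The general trend: first ionisation energy increases across a period and decreases down a group.
(A) Mg (period 3, group 2) vs Al (period 3, group 13): the stated order contradicts the simple trend.
(B) Ne (period 2, group 18) vs Si (period 3, group 14): the stated order agrees with the simple trend.
(C) Al (period 3, group 13) vs Cs (period 6, group 1): the stated order agrees with the simple trend.
(D) Ge (period 4, group 14) vs Sr (period 5, group 2): the stated order agrees with the simple trend.
The exception is (A): Al's single 3p electron is easier to remove than one from Mg's filled 3s².

(A)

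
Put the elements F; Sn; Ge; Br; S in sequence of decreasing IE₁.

Across a period the outer electron is held more tightly (higher IE₁); down a group it sits in a higher shell, more shielded, and comes off more easily.
Here both period and group differ, so the two effects have to be weighed against each other.
Ge > Sn: Ge sits above Sn in group 14, so the down-group effect alone puts Ge higher.
S > Ge: both effects reinforce here, so S is clearly the higher of the two.
Br > S: the two effects oppose for this pair; the across-period effect wins (1140 vs 1000 kJ/mol).
F > Br: F sits above Br in group 17, so the down-group effect alone puts F higher.
Tabulated first ionization energy (kJ/mol): F 1681, S 1000, Ge 762, Br 1140, Sn 709.
So from highest to lowest: F > Br > S > Ge > Sn.

F, Br, S, Ge, Sn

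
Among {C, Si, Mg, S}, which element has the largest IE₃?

Mg

Consider each +2 ion: C²⁺ still has 2 valence electrons; Si²⁺ still has 2 valence electrons; Mg²⁺ is the bare [Ne] core; S²⁺ still has 4 valence electrons.
Core electrons are held far more tightly than valence electrons, so Mg tops the IE_3 order.
Valence configurations: C²⁺ [He]2s², Si²⁺ [Ne]3s², S²⁺ [Ne]3s²3p².
The numbers (kJ/mol): C 4620, Si 3232, Mg 7733, S 3357.
Putting it together, IE_3: Si < S < C < Mg.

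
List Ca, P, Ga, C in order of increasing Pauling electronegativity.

C is in period 2, group 14; P is in period 3, group 15; Ca is in period 4, group 2; Ga is in period 4, group 13.
EN rises left→right (higher Z_eff, smaller atoms) and falls top→bottom (larger, more shielded atoms).
Neither a single period nor a single group — weigh both effects.
Ga > Ca: both are in period 4; the period trend gives Ga the larger value.
P > Ga: both effects reinforce here, so P is clearly the higher of the two.
C > P: period and group pull opposite ways; the down-group shift dominates (2.55 vs 2.19).
Approximate values (Pauling): C 2.55, P 2.19, Ca 1.00, Ga 1.81.
So from lowest to highest: Ca < Ga < P < C.

Ca < Ga < P < C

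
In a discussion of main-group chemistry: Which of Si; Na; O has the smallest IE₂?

The second ionization energy removes an electron from the +1 ion. For each element: Si⁺ still has 3 valence electrons; Na⁺ is the bare [Ne] core; O⁺ still has 5 valence electrons.
Core electrons are held far more tightly than valence electrons, so Na tops the IE_2 order.
Valence configurations: Si⁺ [Ne]3s²3p¹, O⁺ [He]2s²2p³.
Approximate IE_2 values (kJ/mol): Si 1577, Na 4562, O 3388.
Overall IE_2 order: Si < O < Na.

Si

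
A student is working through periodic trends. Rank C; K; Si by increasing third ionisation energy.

Si < K < C

The third ionization energy removes an electron from the +2 ion. For each element: C²⁺ still has 2 valence electrons; K²⁺ is already 1 electron into the core; Si²⁺ still has 2 valence electrons.
Usually core removal costs more than valence removal, but here the competition is close: a tightly held n=2 valence electron can cost more to remove than an n=3 core electron, so the actual values have to decide it.
Valence configurations: C²⁺ [He]2s², Si²⁺ [Ne]3s².
Tabulated IE_3 (kJ/mol): C 4620, K 4420, Si 3232.
So the third ionization energies run Si < K < C.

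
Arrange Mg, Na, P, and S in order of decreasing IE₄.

The fourth ionization energy removes an electron from the +3 ion. For each element: Mg³⁺ is already 1 electron into the core; Na³⁺ is already 2 electrons into the core; P³⁺ still has 2 valence electrons; S³⁺ still has 3 valence electrons.
Core electrons are held far more tightly than valence electrons, so Na and Mg top the IE_4 order.
Valence configurations: P³⁺ [Ne]3s², S³⁺ [Ne]3s²3p¹.
S³⁺ loses a lone 3p electron whereas P³⁺ must break into a filled 3s² pair, so IE_4(P) > IE_4(S) even though S has the higher nuclear charge.
Tabulated IE_4 (kJ/mol): Mg 10543, Na 9543, P 4964, S 4556.
Hence IE_4: S < P < Na < Mg.

Mg > Na > P > S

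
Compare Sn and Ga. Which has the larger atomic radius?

Ga is in period 4, group 13; Sn is in period 5, group 14.
Radius decreases left→right (rising Z_eff, same n) and increases top→bottom (higher n).
These sit on a diagonal, where the across-period and down-group effects partly cancel.
Sn > Ga: the two effects oppose for this pair; the down-group effect wins (140 vs 124 pm).
Approximate values (pm): Ga 124, Sn 140.
So Sn has the larger atomic radius (Sn > Ga).

Sn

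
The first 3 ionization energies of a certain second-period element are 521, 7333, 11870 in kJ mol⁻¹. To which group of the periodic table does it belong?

Group 1

Look for the largest jump between consecutive ionization energies: IE2/IE1 ≈ 14.1, far larger than any earlier ratio.
That jump marks the point where a core electron is being removed. So the atom has 1 valence electron.
A main-group element with 1 valence electron is in group 1.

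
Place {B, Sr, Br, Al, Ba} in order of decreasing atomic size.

Ba > Sr > Al > Br > B

B is in period 2, group 13; Al is in period 3, group 13; Br is in period 4, group 17; Sr is in period 5, group 2; Ba is in period 6, group 2.
Moving right in a period, electrons are added to the same shell under a stronger nuclear pull, so atoms get smaller; moving down, a new shell is opened and atoms get larger.
Neither a single period nor a single group — weigh both effects.
Br > B: period and group pull opposite ways; the down-group shift dominates (114 vs 85 pm).
Al > Br: the two effects oppose for this pair; the across-period effect wins (126 vs 114 pm).
Sr > Al: both effects reinforce here, so Sr is clearly the larger of the two.
Ba > Sr: Ba sits below Sr in group 2, so the down-group effect alone puts Ba larger.
Tabulated atomic radius (pm): B 85, Al 126, Br 114, Sr 185, Ba 196.
So from largest to smallest: Ba > Sr > Al > Br > B.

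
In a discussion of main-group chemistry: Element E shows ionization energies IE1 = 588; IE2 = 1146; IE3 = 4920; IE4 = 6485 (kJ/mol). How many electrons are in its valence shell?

Look for the largest jump between consecutive ionization energies: IE3/IE2 ≈ 4.3, far larger than any earlier ratio.
That jump marks the point where a core electron is being removed. So the atom has 2 valence electrons.

2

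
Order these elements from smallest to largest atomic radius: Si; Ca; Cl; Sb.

Cl < Si < Sb < Ca

Si is in period 3, group 14; Cl is in period 3, group 17; Ca is in period 4, group 2; Sb is in period 5, group 15.
Atomic radius shrinks across a period as nuclear charge pulls the same shell inward, and grows down a group as new shells are added.
Here both period and group differ, so the two effects have to be weighed against each other.
Si > Cl: both are in period 3; the period trend gives Si the larger value.
Sb > Si: the two effects oppose for this pair; the down-group effect wins (140 vs 116 pm).
Ca > Sb: period and group pull opposite ways; the across-period shift dominates (171 vs 140 pm).
For reference (pm): Si 116, Cl 99, Ca 171, Sb 140.
So from smallest to largest: Cl < Si < Sb < Ca.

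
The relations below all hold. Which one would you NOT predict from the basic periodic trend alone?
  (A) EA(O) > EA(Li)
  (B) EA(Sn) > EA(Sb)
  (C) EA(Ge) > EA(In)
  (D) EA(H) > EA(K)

The general trend: electron affinity increases across a period and decreases down a group.
(A) O (period 2, group 16) vs Li (period 2, group 1): the stated order agrees with the simple trend.
(B) Sn (period 5, group 14) vs Sb (period 5, group 15): the stated order contradicts the simple trend.
(C) Ge (period 4, group 14) vs In (period 5, group 13): the stated order agrees with the simple trend.
(D) H (period 1, group 1) vs K (period 4, group 1): the stated order agrees with the simple trend.
The exception is (B): adding an electron to Sb's half-filled 5p³ is unfavourable, so Sn has the more exothermic EA.

(B)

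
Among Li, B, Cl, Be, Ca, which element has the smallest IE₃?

After 2 electrons have been removed, what remains? Li²⁺ is already 1 electron into the core; B²⁺ still has 1 valence electron; Cl²⁺ still has 5 valence electrons; Be²⁺ is the bare [He] core; Ca²⁺ is the bare [Ar] core.
Breaking into a closed-shell core is much more expensive than removing a leftover valence electron — Ca, Li and Be have the largest IE_3 here.
Valence configurations: B²⁺ [He]2s¹, Cl²⁺ [Ne]3s²3p³.
Approximate IE_3 values (kJ/mol): Li 11815, B 3660, Cl 3822, Be 14849, Ca 4912.
Overall IE_3 order: B < Cl < Ca < Li < Be.

B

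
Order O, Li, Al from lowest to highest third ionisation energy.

The third ionization energy removes an electron from the +2 ion. For each element: O²⁺ still has 4 valence electrons; Li²⁺ is already 1 electron into the core; Al²⁺ still has 1 valence electron.
Pulling an electron out of a noble-gas core costs far more than removing a remaining valence electron, so Li sits at the high end of IE_3.
Valence configurations: O²⁺ [He]2s²2p², Al²⁺ [Ne]3s¹.
Approximate IE_3 values (kJ/mol): O 5300, Li 11815, Al 2745.
Putting it together, IE_3: Al < O < Li.

Al, O, Li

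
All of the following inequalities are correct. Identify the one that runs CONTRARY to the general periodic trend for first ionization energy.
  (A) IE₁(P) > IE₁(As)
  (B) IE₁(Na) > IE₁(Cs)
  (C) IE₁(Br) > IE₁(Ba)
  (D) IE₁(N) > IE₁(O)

(D)

The general trend: first ionization energy increases across a period and decreases down a group.
(A) P (period 3, group 15) vs As (period 4, group 15): the stated order agrees with the simple trend.
(B) Na (period 3, group 1) vs Cs (period 6, group 1): the stated order agrees with the simple trend.
(C) Br (period 4, group 17) vs Ba (period 6, group 2): the stated order agrees with the simple trend.
(D) N (period 2, group 15) vs O (period 2, group 16): the stated order contradicts the simple trend.
The exception is (D): pairing an electron in O's 2p⁴ costs repulsion energy, so O ionizes more easily than half-filled N (2p³).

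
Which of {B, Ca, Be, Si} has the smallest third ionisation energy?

IE_3 is the cost of taking one more electron from the +2 cation: B²⁺ still has 1 valence electron; Ca²⁺ is the bare [Ar] core; Be²⁺ is the bare [He] core; Si²⁺ still has 2 valence electrons.
Breaking into a closed-shell core is much more expensive than removing a leftover valence electron — Ca and Be have the largest IE_3 here.
Valence configurations: B²⁺ [He]2s¹, Si²⁺ [Ne]3s².
Approximate IE_3 values (kJ/mol): B 3660, Ca 4912, Be 14849, Si 3232.
Hence IE_3: Si < B < Ca < Be.

Si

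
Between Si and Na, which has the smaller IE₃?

Si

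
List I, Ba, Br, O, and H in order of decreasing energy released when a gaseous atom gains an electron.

H is in period 1, group 1; O is in period 2, group 16; Br is in period 4, group 17; I is in period 5, group 17; Ba is in period 6, group 2.
Adding an electron releases more energy for atoms nearer the top right (short of the noble gases).
These span different periods and groups, so the two trends combine.
H > Ba: period and group pull opposite ways; the down-group shift dominates (73 vs 14 kJ/mol).
O > H: the two effects oppose for this pair; the across-period effect wins (141 vs 73 kJ/mol).
I > O: the two effects oppose for this pair; the across-period effect wins (295 vs 141 kJ/mol).
Br > I: they share group 17; the group trend gives Br the larger value.
Approximate values (kJ/mol): H 73, O 141, Br 325, I 295, Ba 14.
So from highest to lowest: Br > I > O > H > Ba.

Br > I > O > H > Ba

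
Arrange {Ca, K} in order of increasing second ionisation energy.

Ca < K

The second ionization energy removes an electron from the +1 ion. For each element: Ca⁺ still has 1 valence electron; K⁺ is the bare [Ar] core.
Core electrons are held far more tightly than valence electrons, so K tops the IE_2 order.
Tabulated IE_2 (kJ/mol): Ca 1145, K 3052.
Putting it together, IE_2: Ca < K.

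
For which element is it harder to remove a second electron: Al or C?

After 1 electron has been removed, what remains? Al⁺ still has 2 valence electrons; C⁺ still has 3 valence electrons.
All are still removing valence electrons, so compare the +1 ions as you would atoms: IE_2 generally rises across a period (higher Z_eff) and falls down a group (larger shell), subject to the usual subshell exceptions.
Valence configurations: Al⁺ [Ne]3s², C⁺ [He]2s²2p¹.
Tabulated IE_2 (kJ/mol): Al 1817, C 2353.
Putting it together, IE_2: Al < C.

C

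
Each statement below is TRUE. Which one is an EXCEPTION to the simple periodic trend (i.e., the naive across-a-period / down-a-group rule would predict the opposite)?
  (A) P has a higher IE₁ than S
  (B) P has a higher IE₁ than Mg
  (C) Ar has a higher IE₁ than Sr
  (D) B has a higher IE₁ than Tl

The general trend: IE₁ increases across a period and decreases down a group.
(A) P (period 3, group 15) vs S (period 3, group 16): the stated order contradicts the simple trend.
(B) P (period 3, group 15) vs Mg (period 3, group 2): the stated order agrees with the simple trend.
(C) Ar (period 3, group 18) vs Sr (period 5, group 2): the stated order agrees with the simple trend.
(D) B (period 2, group 13) vs Tl (period 6, group 13): the stated order agrees with the simple trend.
The exception is (A): S (3p⁴) ionizes more easily than half-filled P (3p³) because the paired 3p electron in S is pushed out by e⁻–e⁻ repulsion.

(A)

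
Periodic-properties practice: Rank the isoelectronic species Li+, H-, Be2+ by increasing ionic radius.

Be2+ < Li+ < H-

All of these have 2 electrons, so size is governed by nuclear charge alone: the more protons, the stronger the pull on the same electron cloud, and the smaller the ion.
Nuclear charges: Be2+ (Z=4), Li+ (Z=3), H- (Z=1).
Smallest to largest: Be2+ < Li+ < H-.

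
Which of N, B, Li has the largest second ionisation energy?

Li

The second ionization energy removes an electron from the +1 ion. For each element: N⁺ still has 4 valence electrons; B⁺ still has 2 valence electrons; Li⁺ is the bare [He] core.
Breaking into a closed-shell core is much more expensive than removing a leftover valence electron — Li has the largest IE_2 here.
Valence configurations: N⁺ [He]2s²2p², B⁺ [He]2s².
Approximate IE_2 values (kJ/mol): N 2856, B 2427, Li 7298.
Overall IE_2 order: B < N < Li.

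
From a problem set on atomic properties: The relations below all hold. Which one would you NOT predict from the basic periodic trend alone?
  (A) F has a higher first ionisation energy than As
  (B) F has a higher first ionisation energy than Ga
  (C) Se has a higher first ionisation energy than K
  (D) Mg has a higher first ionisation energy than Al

The general trend: first ionisation energy increases across a period and decreases down a group.
(A) F (period 2, group 17) vs As (period 4, group 15): the stated order agrees with the simple trend.
(B) F (period 2, group 17) vs Ga (period 4, group 13): the stated order agrees with the simple trend.
(C) Se (period 4, group 16) vs K (period 4, group 1): the stated order agrees with the simple trend.
(D) Mg (period 3, group 2) vs Al (period 3, group 13): the stated order contradicts the simple trend.
The exception is (D): Al's single 3p electron is easier to remove than one from Mg's filled 3s².

(D)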